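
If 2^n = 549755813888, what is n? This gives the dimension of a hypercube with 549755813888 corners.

2^n = 549755813888 ⇒ n = log_2(549755813888) = 39.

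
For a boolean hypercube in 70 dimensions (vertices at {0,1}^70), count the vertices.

Each vertex is a binary string of length 70, so there are 2^70 = 1180591620717411303424.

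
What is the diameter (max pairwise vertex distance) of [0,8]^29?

d = √(8² + 8² + ... + 8²) [29 terms] = √(29·8²) = 8√29 ≈ 43.0813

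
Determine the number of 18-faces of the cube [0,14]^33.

Number of 18-faces = C(33,18) · 2^(33-18) = 1037158320 · 32768 = 33985603829760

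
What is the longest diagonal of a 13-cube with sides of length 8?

The space diagonal of an n-cube of side s is s√n. Here 8·√13 ≈ 28.8444.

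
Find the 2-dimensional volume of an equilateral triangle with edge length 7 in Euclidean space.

Area = (√3/4) · 7² = 21.2176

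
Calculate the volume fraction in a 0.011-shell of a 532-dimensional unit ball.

Shell fraction = 1 - (1-0.011)^532 ≈ 0.997218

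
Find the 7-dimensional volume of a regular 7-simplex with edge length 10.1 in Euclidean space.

V = (10.1^7 / 7!) · √((7+1) / 2^7) ≈ 531.813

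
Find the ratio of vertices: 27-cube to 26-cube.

The 27-cube has 2^27 = 134217728 vertices. The 26-cube has 2^26 = 67108864 vertices. Ratio: 134217728/67108864 = 2.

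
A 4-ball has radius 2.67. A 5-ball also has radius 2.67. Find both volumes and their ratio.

V_4(2.67) ≈ 250.793. V_5(2.67) ≈ 714.257. Ratio V_4/V_5 ≈ 0.3511.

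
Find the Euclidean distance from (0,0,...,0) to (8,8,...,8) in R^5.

d = √(8² + 8² + ... + 8²) [5 terms] = √(5·8²) = 8√5 ≈ 17.8885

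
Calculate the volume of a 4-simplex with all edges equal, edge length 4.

V_4 = √(5) · 4^4 / (4! · 2^(4/2)) ≈ 5.96285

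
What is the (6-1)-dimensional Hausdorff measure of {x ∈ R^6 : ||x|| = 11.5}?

S_6(11.5) = 2·π^(6/2)·(11.5)^5 / Γ(6/2) = 6436343·π^3/32 ≈ 6.23647e+06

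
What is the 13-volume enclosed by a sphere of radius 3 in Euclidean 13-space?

V = 7558272·π^6/5005 ≈ 1.45184e+06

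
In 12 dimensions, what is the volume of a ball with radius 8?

The n-ball volume is π^(n/2)·r^n/Γ(n/2+1). With n=12, r=8: V = 4294967296·π^6/45 ≈ 9.17586e+10.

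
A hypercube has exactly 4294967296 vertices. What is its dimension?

Since 2^n = 4294967296, we have n = 32.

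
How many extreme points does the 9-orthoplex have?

Number of vertices = 2n = 18.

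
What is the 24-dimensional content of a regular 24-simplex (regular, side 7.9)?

Volume = 7.9^24 · √(25/2^24) / 24! ≈ 6.86997e-06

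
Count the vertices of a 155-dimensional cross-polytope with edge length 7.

The vertices are ±e_1, ..., ±e_155, so there are 2·155 = 310.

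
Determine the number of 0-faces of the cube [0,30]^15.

f_0(15-cube) = (15 choose 0) · 2^15 = 32768.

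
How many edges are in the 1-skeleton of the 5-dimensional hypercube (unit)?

Number of 1-faces = C(5,1)·2^(5-1) = 5·16 = 80.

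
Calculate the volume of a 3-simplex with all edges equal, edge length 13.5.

Volume = (√2/12) · 13.5³ = 289.958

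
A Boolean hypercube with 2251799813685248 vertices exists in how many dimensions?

n = log_2(2251799813685248) = 51.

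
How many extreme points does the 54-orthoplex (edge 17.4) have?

The vertices are ±e_1, ..., ±e_54, so there are 2·54 = 108.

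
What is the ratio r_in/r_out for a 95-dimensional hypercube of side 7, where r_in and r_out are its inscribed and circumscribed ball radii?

Ratio = (s/2)/(s√95/2) = 95^(-1/2) ≈ 0.102598.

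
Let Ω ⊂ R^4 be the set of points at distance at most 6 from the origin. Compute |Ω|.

Volume = π^{4/2}·(6)^4/Γ(3) = 648·π^2 ≈ 6395.5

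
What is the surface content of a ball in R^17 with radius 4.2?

S = n·V_n(r)/r = 17·V_17(4.2)/4.2 (volume-to-surface relation), giving 2.24698e+10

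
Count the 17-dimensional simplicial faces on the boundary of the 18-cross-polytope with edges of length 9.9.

Each 17-face is the convex hull of 18 vertices, one chosen as ±e_i from each of 18 distinct axes: 2^18·C(18,18) = 262144.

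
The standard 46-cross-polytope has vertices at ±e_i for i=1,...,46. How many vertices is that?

An n-cross-polytope has 2n vertices; here n = 46, giving 92.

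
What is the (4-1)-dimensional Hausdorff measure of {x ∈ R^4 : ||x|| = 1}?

S_4(1) = 2·π^(4/2)·(1)^3 / Γ(4/2) = 2·π^2 ≈ 19.7392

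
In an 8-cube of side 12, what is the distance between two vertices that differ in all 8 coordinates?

The space diagonal of an n-cube of side s is s√n. Here 12·√8 ≈ 33.9411.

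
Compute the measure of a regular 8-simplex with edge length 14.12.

V = (14.12^8 / 8!) · √((8+1) / 2^8) ≈ 7347.82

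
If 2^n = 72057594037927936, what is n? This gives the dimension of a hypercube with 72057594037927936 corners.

2^n = 72057594037927936 ⇒ n = log_2(72057594037927936) = 56.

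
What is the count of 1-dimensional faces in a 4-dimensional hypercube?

Choose 1 of 4 axes to span the face (C(4,1) = 4 ways), then fix each of the remaining 3 coordinates at one of its two extreme values (2^3 = 8 ways): 4·8 = 32.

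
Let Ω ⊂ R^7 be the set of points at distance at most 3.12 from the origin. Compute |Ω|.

Volume = π^{7/2}·(3.12)^7/Γ(9/2) ≈ 13597.6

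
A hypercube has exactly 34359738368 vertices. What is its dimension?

The n-cube has 2^n vertices, and 34359738368 = 2^35, so n = 35.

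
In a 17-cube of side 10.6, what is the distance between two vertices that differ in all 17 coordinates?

d = √(10.6² + 10.6² + ... + 10.6²) [17 terms] = √(17·10.6²) = 10.6√17 ≈ 43.7049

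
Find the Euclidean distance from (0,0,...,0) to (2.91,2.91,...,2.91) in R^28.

d = √(2.91² + 2.91² + ... + 2.91²) [28 terms] = √(28·2.91²) = 2.91√28 ≈ 15.3983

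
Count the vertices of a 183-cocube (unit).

The vertices are ±e_1, ..., ±e_183, so there are 2·183 = 366.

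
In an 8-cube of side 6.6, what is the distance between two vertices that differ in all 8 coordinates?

d = √(6.6² + 6.6² + ... + 6.6²) [8 terms] = √(8·6.6²) = 6.6√8 ≈ 18.6676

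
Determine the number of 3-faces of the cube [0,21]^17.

Number of 3-faces = C(17,3) · 2^(17-3) = 680 · 16384 = 11141120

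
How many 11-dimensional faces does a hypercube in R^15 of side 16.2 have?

An n-cube has C(n,k)·2^(n-k) k-faces. Here C(15,11)·2^4 = 1365·16 = 21840.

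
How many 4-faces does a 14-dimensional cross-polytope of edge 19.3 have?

f_4(14-orthoplex) = 2^5 · (14 choose 5) = 64064.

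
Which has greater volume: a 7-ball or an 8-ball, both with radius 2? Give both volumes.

V_7(2) ≈ 604.77. V_8(2) ≈ 1039.03. The 8-ball is larger.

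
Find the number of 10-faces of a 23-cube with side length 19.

Number of 10-faces = C(23,10) · 2^(23-10) = 1144066 · 8192 = 9372188672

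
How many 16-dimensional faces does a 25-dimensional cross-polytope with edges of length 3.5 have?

Each 16-face is the convex hull of 17 vertices, one chosen as ±e_i from each of 17 distinct axes: 2^17·C(25,17) = 141764198400.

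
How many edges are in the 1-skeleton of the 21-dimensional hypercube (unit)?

Each of the 2^21 = 2097152 vertices has degree 21; total edges = 21·2^21/2 = 22020096.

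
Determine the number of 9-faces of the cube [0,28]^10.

f_9(10-cube) = (10 choose 9) · 2^1 = 20.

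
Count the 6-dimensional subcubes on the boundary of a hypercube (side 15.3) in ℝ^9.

Choose 6 of 9 axes to span the face (C(9,6) = 84 ways), then fix each of the remaining 3 coordinates at one of its two extreme values (2^3 = 8 ways): 84·8 = 672.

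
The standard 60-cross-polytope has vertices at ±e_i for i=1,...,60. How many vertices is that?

The 60-dimensional cross-polytope has 2n = 2·60 = 120 vertices.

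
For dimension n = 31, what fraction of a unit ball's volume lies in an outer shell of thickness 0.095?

1 - (1-0.095)^31 ≈ 0.954699 ≈ 95.47%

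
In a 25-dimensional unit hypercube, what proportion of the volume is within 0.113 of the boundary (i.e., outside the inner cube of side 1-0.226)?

The inner cube has side 1-2·0.113 = 0.774 and volume (0.774)^25 ≈ 0.001654, so the shell holds 0.998346 of the volume.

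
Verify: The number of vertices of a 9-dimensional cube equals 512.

True. The 9-cube has 2^9 = 512 vertices.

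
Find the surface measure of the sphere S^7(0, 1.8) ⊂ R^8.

The surface area of an n-ball is 2π^(n/2) r^(n-1) / Γ(n/2). For n=8, r=1.8: 1987.86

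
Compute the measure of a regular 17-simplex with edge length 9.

For a regular n-simplex with edge a, V = (a^n / n!)·√((n+1)/2^n). With a=9, n=17: V ≈ 0.549459.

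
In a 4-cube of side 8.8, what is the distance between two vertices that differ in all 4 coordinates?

The space diagonal of an n-cube of side s is s√n. Here 8.8·√4 = 17.6.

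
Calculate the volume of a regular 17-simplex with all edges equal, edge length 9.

For a regular n-simplex with edge a, V = (a^n / n!)·√((n+1)/2^n). With a=9, n=17: V ≈ 0.549459.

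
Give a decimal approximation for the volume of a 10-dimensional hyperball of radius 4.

V_10(4) = π^(10/2) · (4)^10 / Γ(10/2 + 1) = 131072·π^5/15 ≈ 2.67404e+06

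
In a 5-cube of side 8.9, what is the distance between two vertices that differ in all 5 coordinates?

Diagonal = √5 · 8.9 ≈ 19.901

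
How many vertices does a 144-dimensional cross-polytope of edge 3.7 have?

The 144-dimensional cross-polytope has 2n = 2·144 = 288 vertices.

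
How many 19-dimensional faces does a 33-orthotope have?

An n-cube has C(n,k)·2^(n-k) k-faces. Here C(33,19)·2^14 = 818809200·16384 = 13415369932800.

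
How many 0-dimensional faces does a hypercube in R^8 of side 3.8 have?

Number of 0-faces = C(8,0) · 2^(8-0) = 1 · 256 = 256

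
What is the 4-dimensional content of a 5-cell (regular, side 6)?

V = (6^4 / 4!) · √((4+1) / 2^4) ≈ 30.1869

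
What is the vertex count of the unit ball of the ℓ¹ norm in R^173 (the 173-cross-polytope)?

Number of vertices = 2n = 346.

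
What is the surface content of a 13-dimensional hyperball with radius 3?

|∂B_13(3)| = 2519424·π^6/385 ≈ 6.29129e+06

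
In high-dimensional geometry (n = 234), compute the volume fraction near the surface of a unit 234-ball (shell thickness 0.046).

1 - (1-0.046)^234 ≈ 0.999984 ≈ 99.998362%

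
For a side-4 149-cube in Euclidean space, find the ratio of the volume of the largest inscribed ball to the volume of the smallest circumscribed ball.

The radii are 4/2 and 4√149/2, so the volume ratio is (1/√149)^149 = 149^{-149/2} ≈ 1.25205e-162.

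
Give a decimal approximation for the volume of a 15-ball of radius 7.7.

Volume = π^{15/2}·(7.7)^15/Γ(17/2) ≈ 7.56468e+12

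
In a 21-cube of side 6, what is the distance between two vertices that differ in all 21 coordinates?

d = √(6² + 6² + ... + 6²) [21 terms] = √(21·6²) = 6√21 ≈ 27.4955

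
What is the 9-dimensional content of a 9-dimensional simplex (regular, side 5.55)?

Volume = 5.55^9 · √(10/2^9) / 9! ≈ 1.92415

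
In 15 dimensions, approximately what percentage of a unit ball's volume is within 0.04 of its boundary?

1 - (1-0.04)^15 ≈ 0.457914 ≈ 45.79%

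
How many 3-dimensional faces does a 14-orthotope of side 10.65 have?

Choose 3 of 14 axes to span the face (C(14,3) = 364 ways), then fix each of the remaining 11 coordinates at one of its two extreme values (2^11 = 2048 ways): 364·2048 = 745472.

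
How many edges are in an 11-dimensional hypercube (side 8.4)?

Choose 1 of 11 axes to span the face (C(11,1) = 11 ways), then fix each of the remaining 10 coordinates at one of its two extreme values (2^10 = 1024 ways): 11·1024 = 11264.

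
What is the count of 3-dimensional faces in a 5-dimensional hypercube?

Number of 3-faces = C(5,3) · 2^(5-3) = 10 · 4 = 40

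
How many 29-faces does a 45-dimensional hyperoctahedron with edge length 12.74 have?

Number of 29-faces = 2^(29+1) · C(45,29+1) = 1073741824 · 344867425584 = 370298578584748425216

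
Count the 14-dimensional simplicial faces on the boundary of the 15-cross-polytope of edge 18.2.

f_14(15-orthoplex) = 2^15 · (15 choose 15) = 32768.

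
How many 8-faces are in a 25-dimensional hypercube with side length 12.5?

f_8(25-cube) = (25 choose 8) · 2^17 = 141764198400.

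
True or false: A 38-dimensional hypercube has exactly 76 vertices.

False. The 38-cube has 2^38 = 274877906944 vertices.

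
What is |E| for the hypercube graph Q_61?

Number of 1-faces = C(61,1)·2^(61-1) = 61·1152921504606846976 = 70328211781017665536.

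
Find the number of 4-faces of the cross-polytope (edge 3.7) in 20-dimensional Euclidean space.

f_4(20-orthoplex) = 2^5 · (20 choose 5) = 496128.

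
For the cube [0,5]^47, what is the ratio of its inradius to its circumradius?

r_in / r_out = (5/2) / (5√47/2) = 1/√47 ≈ 0.145865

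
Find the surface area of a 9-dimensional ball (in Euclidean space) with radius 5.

S_9(5) = 2·π^(9/2)·(5)^8 / Γ(9/2) = 2500000·π^4/21 ≈ 1.15963e+07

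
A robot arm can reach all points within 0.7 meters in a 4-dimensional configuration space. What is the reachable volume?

The n-ball volume is π^(n/2)·r^n/Γ(n/2+1). With n=4, r=0.7: V ≈ 1.18485.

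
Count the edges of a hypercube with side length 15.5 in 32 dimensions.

An n-cube has n·2^(n-1) edges. With n = 32: 32·2147483648 = 68719476736.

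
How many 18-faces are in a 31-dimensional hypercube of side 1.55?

An n-cube has C(n,k)·2^(n-k) k-faces. Here C(31,18)·2^13 = 206253075·8192 = 1689625190400.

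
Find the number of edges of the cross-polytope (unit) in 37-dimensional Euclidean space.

Each 1-face is the convex hull of 2 vertices, one chosen as ±e_i from each of 2 distinct axes: 2^2·C(37,2) = 2664.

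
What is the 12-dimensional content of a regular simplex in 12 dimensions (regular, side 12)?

For a regular n-simplex with edge a, V = (a^n / n!)·√((n+1)/2^n). With a=12, n=12: V ≈ 1048.65.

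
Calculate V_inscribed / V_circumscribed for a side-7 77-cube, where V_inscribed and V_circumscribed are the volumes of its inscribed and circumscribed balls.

V_in/V_out = n^(-n/2) = 77^(-77/2) ≈ 2.34481e-73.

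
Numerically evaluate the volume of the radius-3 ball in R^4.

The n-ball volume is π^(n/2)·r^n/Γ(n/2+1). With n=4, r=3: V = 81·π^2/2 ≈ 399.719.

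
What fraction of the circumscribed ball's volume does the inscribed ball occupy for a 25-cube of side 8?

The radii are 8/2 and 8√25/2, so the volume ratio is (1/√25)^25 = 25^{-25/2} ≈ 3.35544e-18.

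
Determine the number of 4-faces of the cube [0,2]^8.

f_4(8-cube) = (8 choose 4) · 2^4 = 1120.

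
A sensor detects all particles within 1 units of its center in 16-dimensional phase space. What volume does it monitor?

V_16(1) = π^(16/2) · (1)^16 / Γ(16/2 + 1) = π^8/40320 ≈ 0.235331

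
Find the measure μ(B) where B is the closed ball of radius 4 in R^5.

Volume = π^{5/2}·(4)^5/Γ(7/2) = 8192·π^2/15 ≈ 5390.12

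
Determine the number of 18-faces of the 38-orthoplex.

Each 18-face is the convex hull of 19 vertices, one chosen as ±e_i from each of 19 distinct axes: 2^19·C(38,19) = 18531097667174400.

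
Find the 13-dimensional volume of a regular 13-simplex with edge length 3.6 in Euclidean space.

V_13 = √(14) · 3.6^13 / (13! · 2^(13/2)) ≈ 0.000113246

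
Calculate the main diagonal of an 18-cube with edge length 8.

d = √(8² + 8² + ... + 8²) [18 terms] = √(18·8²) = 8√18 ≈ 33.9411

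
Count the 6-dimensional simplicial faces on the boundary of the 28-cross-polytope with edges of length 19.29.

An n-cross-polytope has 2^(k+1)·C(n,k+1) k-faces. Here 2^7·C(28,7) = 128·1184040 = 151557120.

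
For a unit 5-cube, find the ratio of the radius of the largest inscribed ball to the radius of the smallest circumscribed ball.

Ratio = (s/2)/(s√5/2) = 5^(-1/2) ≈ 0.447214.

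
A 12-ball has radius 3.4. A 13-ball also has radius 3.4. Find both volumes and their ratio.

V_12(3.4) ≈ 3.1865e+06. V_13(3.4) ≈ 7.38869e+06. Ratio V_12/V_13 ≈ 0.4313.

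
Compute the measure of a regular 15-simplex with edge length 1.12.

For a regular n-simplex with edge a, V = (a^n / n!)·√((n+1)/2^n). With a=1.12, n=15: V ≈ 9.24923e-14.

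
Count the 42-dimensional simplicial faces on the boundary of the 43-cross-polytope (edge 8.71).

Number of 42-faces = 2^(42+1) · C(43,42+1) = 8796093022208 · 1 = 8796093022208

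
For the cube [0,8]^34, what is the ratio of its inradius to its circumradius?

r_in = 8/2 (half the side); r_out = 8√34/2 (half the diagonal). Ratio = 1/√34 ≈ 0.171499.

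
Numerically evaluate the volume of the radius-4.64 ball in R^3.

The n-ball volume is π^(n/2)·r^n/Γ(n/2+1). With n=3, r=4.64: V ≈ 418.449.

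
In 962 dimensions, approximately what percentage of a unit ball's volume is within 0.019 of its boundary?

1 - (1-0.019)^962 ≈ 0.9999999903 ≈ 99.999999%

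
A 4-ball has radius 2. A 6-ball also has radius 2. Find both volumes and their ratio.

V_4(2) ≈ 78.9568. V_6(2) ≈ 330.734. Ratio V_4/V_6 ≈ 0.2387.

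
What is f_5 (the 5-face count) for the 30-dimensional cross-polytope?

Each 5-face is the convex hull of 6 vertices, one chosen as ±e_i from each of 6 distinct axes: 2^6·C(30,6) = 38001600.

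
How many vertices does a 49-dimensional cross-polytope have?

An n-cross-polytope has 2n vertices; here n = 49, giving 98.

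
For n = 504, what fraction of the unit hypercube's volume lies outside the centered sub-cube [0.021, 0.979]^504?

The inner cube has side 1-2·0.021 = 0.958 and volume (0.958)^504 ≈ 4.057e-10, so the shell holds 1 - 4.057e-10 of the volume.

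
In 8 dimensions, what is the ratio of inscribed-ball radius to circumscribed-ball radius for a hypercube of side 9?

r_in = 9/2 (half the side); r_out = 9√8/2 (half the diagonal). Ratio = 1/√8 ≈ 0.353553.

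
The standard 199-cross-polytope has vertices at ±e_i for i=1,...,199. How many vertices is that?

The vertices are ±e_1, ..., ±e_199, so there are 2·199 = 398.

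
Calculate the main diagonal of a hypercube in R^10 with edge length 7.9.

||(7.9,7.9,...,7.9)|| = √(10)·7.9 ≈ 24.982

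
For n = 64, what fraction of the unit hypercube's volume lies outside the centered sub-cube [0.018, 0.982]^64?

1 - (1 - 2·0.018)^64 = 1 - 0.964^64 ≈ 0.904296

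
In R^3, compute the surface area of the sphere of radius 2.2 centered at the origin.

S_3(2.2) = 2·π^(3/2)·(2.2)^2 / Γ(3/2) = 4πr² = 4π·(2.2)² ≈ 60.8212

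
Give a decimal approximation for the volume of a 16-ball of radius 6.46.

The n-ball volume is π^(n/2)·r^n/Γ(n/2+1). With n=16, r=6.46: V ≈ 2.16471e+12.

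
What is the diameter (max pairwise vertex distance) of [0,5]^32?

Diagonal = √32 · 5 ≈ 28.2843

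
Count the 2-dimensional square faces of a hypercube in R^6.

Number of 2-faces = C(6,2) · 2^(6-2) = 15 · 16 = 240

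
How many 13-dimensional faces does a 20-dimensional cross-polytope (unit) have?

An n-cross-polytope has 2^(k+1)·C(n,k+1) k-faces. Here 2^14·C(20,14) = 16384·38760 = 635043840.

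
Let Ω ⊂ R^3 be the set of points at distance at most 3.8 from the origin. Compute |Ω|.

Volume = π^{3/2}·(3.8)^3/Γ(5/2) ≈ 229.847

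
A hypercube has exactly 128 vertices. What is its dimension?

Since 2^n = 128, we have n = 7.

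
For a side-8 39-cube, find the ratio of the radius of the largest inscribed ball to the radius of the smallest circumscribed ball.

For an n-cube of any side s, the inradius is s/2 and the circumradius is s√n/2, so the ratio is 1/√39 ≈ 0.160128.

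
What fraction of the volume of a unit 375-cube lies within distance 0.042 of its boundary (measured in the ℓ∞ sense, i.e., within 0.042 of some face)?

1 - (1 - 2·0.042)^375 = 1 - 0.916^375 ≈ 1 - 5.138e-15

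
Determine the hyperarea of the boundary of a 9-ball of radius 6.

S_9(6) = 2·π^(9/2)·(6)^8 / Γ(9/2) = 17915904·π^4/35 ≈ 4.98621e+07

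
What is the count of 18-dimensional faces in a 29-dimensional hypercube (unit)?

Choose 18 of 29 axes to span the face (C(29,18) = 34597290 ways), then fix each of the remaining 11 coordinates at one of its two extreme values (2^11 = 2048 ways): 34597290·2048 = 70855249920.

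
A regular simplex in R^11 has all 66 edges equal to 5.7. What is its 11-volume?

V_11 = √(12) · 5.7^11 / (11! · 2^(11/2)) ≈ 0.395725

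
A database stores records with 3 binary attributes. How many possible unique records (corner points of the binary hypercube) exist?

Each vertex is a binary string of length 3, so there are 2^3 = 8.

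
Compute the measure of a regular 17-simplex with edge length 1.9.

For a regular n-simplex with edge a, V = (a^n / n!)·√((n+1)/2^n). With a=1.9, n=17: V ≈ 1.80561e-12.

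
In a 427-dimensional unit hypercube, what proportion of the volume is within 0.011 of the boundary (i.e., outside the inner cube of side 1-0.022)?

1 - (1 - 2·0.011)^427 = 1 - 0.978^427 ≈ 0.999925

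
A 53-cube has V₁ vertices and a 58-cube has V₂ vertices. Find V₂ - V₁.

V₁ = 2^53 = 9007199254740992. V₂ = 2^58 = 288230376151711744. V₂ - V₁ = 279223176896970752.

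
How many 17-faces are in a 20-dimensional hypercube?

Choose 17 of 20 axes to span the face (C(20,17) = 1140 ways), then fix each of the remaining 3 coordinates at one of its two extreme values (2^3 = 8 ways): 1140·8 = 9120.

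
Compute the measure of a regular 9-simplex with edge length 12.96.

V = (12.96^9 / 9!) · √((9+1) / 2^9) ≈ 3972.35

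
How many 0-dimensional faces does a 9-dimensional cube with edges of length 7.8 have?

An n-cube has C(n,k)·2^(n-k) k-faces. Here C(9,0)·2^9 = 1·512 = 512.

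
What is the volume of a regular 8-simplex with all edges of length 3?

V = (3^8 / 8!) · √((8+1) / 2^8) ≈ 0.0305106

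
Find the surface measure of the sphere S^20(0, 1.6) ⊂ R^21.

The surface area of an n-ball is 2π^(n/2) r^(n-1) / Γ(n/2). For n=21, r=1.6: 3541.33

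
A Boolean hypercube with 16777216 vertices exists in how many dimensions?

n = log_2(16777216) = 24.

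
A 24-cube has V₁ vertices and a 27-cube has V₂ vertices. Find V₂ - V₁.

V₁ = 2^24 = 16777216. V₂ = 2^27 = 134217728. V₂ - V₁ = 117440512.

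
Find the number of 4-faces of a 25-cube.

Choose 4 of 25 axes to span the face (C(25,4) = 12650 ways), then fix each of the remaining 21 coordinates at one of its two extreme values (2^21 = 2097152 ways): 12650·2097152 = 26528972800.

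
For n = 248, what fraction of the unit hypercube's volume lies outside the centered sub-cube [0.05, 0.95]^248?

Shell fraction = 1 - (1-0.1)^248 ≈ 1 - 4.489e-12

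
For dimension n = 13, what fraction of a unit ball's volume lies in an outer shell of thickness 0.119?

1 - (1-0.119)^13 ≈ 0.807386 ≈ 80.74%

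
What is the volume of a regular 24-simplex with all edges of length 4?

For a regular n-simplex with edge a, V = (a^n / n!)·√((n+1)/2^n). With a=4, n=24: V ≈ 5.53789e-13.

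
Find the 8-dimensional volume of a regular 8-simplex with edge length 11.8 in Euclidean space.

V_8 = √(9) · 11.8^8 / (8! · 2^(8/2)) ≈ 1747.98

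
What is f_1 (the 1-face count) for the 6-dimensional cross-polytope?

Number of 1-faces = 2^(1+1) · C(6,1+1) = 4 · 15 = 60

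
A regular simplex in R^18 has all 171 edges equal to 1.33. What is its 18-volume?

Volume = 1.33^18 · √(19/2^18) / 18! ≈ 2.25473e-16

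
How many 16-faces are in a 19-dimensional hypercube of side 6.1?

Choose 16 of 19 axes to span the face (C(19,16) = 969 ways), then fix each of the remaining 3 coordinates at one of its two extreme values (2^3 = 8 ways): 969·8 = 7752.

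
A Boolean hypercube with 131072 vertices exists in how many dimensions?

2^n = 131072 ⇒ n = log_2(131072) = 17.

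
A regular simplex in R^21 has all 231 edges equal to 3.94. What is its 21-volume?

V = (3.94^21 / 21!) · √((21+1) / 2^21) ≈ 2.02989e-10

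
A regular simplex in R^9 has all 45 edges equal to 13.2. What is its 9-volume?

Volume = 13.2^9 · √(10/2^9) / 9! ≈ 4685.62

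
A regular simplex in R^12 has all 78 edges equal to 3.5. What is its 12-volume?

V_12 = √(13) · 3.5^12 / (12! · 2^(12/2)) ≈ 0.00039744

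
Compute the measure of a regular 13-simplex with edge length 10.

V_13 = √(14) · 10^13 / (13! · 2^(13/2)) ≈ 66.3879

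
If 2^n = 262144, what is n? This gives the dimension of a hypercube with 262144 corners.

n = log_2(262144) = 18.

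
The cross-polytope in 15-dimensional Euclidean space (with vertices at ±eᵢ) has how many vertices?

The vertices are ±e_1, ..., ±e_15, so there are 2·15 = 30.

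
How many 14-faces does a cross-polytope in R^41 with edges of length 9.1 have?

An n-cross-polytope has 2^(k+1)·C(n,k+1) k-faces. Here 2^15·C(41,15) = 32768·63432274896 = 2078548783792128.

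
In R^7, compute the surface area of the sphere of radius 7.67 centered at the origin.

|∂B_7(7.67)| ≈ 6.73365e+06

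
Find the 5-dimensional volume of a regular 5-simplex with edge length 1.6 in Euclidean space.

Volume = 1.6^5 · √(6/2^5) / 5! ≈ 0.0378372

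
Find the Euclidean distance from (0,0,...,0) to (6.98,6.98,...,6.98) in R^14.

Diagonal = √14 · 6.98 ≈ 26.1168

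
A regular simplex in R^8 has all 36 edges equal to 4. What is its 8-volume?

V = (4^8 / 8!) · √((8+1) / 2^8) ≈ 0.304762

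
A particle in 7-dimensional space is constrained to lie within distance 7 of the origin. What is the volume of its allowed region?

Volume = π^{7/2}·(7)^7/Γ(9/2) = 1882384·π^3/15 ≈ 3.89105e+06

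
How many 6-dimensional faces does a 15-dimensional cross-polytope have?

Each 6-face is the convex hull of 7 vertices, one chosen as ±e_i from each of 7 distinct axes: 2^7·C(15,7) = 823680.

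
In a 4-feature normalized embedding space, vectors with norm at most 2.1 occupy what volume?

Volume = π^{4/2}·(2.1)^4/Γ(3) ≈ 95.9725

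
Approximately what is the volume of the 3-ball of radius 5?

V = 500·π/3 ≈ 523.599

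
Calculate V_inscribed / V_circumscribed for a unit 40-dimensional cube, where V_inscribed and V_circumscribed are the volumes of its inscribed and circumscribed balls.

V_in/V_out = n^(-n/2) = 40^(-40/2) ≈ 9.09495e-33.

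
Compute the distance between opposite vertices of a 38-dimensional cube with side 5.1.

The space diagonal of an n-cube of side s is s√n. Here 5.1·√38 ≈ 31.4385.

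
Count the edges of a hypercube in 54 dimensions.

Number of 1-faces = C(54,1)·2^(54-1) = 54·9007199254740992 = 486388759756013568.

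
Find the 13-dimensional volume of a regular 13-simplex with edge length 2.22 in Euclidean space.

V = (2.22^13 / 13!) · √((13+1) / 2^13) ≈ 2.11192e-07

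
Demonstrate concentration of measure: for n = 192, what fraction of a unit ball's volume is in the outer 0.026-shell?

1 - (1-0.026)^192 ≈ 0.993642 ≈ 99.36%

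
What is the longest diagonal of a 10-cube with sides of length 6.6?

d = √(6.6² + 6.6² + ... + 6.6²) [10 terms] = √(10·6.6²) = 6.6√10 ≈ 20.871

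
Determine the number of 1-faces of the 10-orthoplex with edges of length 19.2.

Each 1-face is the convex hull of 2 vertices, one chosen as ±e_i from each of 2 distinct axes: 2^2·C(10,2) = 180.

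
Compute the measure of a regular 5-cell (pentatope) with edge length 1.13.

Volume = 1.13^4 · √(5/2^4) / 4! ≈ 0.0379776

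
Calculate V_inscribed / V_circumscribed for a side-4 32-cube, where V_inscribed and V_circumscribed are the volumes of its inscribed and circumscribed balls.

V_in / V_out = (r_in/r_out)^32 = (1/√32)^32 = 32^(-32/2) ≈ 8.27181e-25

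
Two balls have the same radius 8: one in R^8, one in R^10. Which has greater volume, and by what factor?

V_8(8) ≈ 6.80939e+07, V_10(8) ≈ 2.73822e+09. The 10-ball is larger by a factor of 40.21.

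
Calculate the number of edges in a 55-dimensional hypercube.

An n-cube has n·2^(n-1) edges. With n = 55: 55·18014398509481984 = 990791918021509120.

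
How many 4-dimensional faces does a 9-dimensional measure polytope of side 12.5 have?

An n-cube has C(n,k)·2^(n-k) k-faces. Here C(9,4)·2^5 = 126·32 = 4032.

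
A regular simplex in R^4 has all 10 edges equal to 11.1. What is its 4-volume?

For a regular n-simplex with edge a, V = (a^n / n!)·√((n+1)/2^n). With a=11.1, n=4: V ≈ 353.595.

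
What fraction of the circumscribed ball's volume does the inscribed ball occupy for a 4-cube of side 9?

V_in / V_out = (r_in/r_out)^4 = (1/√4)^4 = 4^(-4/2) ≈ 0.0625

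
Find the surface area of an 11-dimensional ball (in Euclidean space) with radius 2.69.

S = n·V_n(r)/r = 11·V_11(2.69)/2.69 (volume-to-surface relation), giving 411169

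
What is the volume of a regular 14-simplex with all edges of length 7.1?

For a regular n-simplex with edge a, V = (a^n / n!)·√((n+1)/2^n). With a=7.1, n=14: V ≈ 0.287107.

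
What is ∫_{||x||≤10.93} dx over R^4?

V_4(10.93) = π^(4/2) · (10.93)^4 / Γ(4/2 + 1) ≈ 70428.8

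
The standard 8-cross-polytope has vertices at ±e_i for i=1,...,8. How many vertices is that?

The vertices are ±e_1, ..., ±e_8, so there are 2·8 = 16.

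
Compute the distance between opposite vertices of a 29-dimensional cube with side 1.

||(1,1,...,1)|| = √(29)·1 ≈ 5.38516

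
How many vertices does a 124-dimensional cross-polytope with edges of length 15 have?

The 124-dimensional cross-polytope has 2n = 2·124 = 248 vertices.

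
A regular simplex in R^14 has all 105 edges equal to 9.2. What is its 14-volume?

For a regular n-simplex with edge a, V = (a^n / n!)·√((n+1)/2^n). With a=9.2, n=14: V ≈ 10.8008.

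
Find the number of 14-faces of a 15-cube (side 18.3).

An n-cube has C(n,k)·2^(n-k) k-faces. Here C(15,14)·2^1 = 15·2 = 30.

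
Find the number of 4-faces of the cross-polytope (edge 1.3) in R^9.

f_4(9-orthoplex) = 2^5 · (9 choose 5) = 4032.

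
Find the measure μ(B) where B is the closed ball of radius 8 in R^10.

V_10(8) = π^(10/2) · (8)^10 / Γ(10/2 + 1) = 134217728·π^5/15 ≈ 2.73822e+09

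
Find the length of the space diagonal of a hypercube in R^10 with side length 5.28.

d = √(5.28² + 5.28² + ... + 5.28²) [10 terms] = √(10·5.28²) = 5.28√10 ≈ 16.6968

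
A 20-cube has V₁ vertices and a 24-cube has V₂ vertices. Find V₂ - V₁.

V₁ = 2^20 = 1048576. V₂ = 2^24 = 16777216. V₂ - V₁ = 15728640.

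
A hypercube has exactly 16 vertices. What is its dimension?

n = log_2(16) = 4.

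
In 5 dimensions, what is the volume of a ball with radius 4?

The n-ball volume is π^(n/2)·r^n/Γ(n/2+1). With n=5, r=4: V = 8192·π^2/15 ≈ 5390.12.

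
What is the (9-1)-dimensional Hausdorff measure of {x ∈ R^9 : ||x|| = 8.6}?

The surface area of an n-ball is 2π^(n/2) r^(n-1) / Γ(n/2). For n=9, r=8.6: 8.88276e+08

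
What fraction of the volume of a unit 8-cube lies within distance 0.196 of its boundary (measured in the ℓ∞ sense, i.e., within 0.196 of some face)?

1 - (1 - 2·0.196)^8 = 1 - 0.608^8 ≈ 0.981326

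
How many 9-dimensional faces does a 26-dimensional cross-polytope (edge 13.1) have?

Each 9-face is the convex hull of 10 vertices, one chosen as ±e_i from each of 10 distinct axes: 2^10·C(26,10) = 5439216640.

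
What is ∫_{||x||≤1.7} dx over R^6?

Volume = π^{6/2}·(1.7)^6/Γ(4) ≈ 124.736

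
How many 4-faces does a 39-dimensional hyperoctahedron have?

f_4(39-orthoplex) = 2^5 · (39 choose 5) = 18424224.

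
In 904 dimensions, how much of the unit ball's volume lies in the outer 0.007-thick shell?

V(inner)/V(outer) = ((1-0.007)/1)^904 ≈ 0.001746, so the shell fraction is 0.998254.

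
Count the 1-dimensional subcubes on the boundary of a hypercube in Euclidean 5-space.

An n-cube has C(n,k)·2^(n-k) k-faces. Here C(5,1)·2^4 = 5·16 = 80.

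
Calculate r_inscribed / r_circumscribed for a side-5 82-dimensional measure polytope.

r_in / r_out = (5/2) / (5√82/2) = 1/√82 ≈ 0.110432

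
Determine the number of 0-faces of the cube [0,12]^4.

Number of 0-faces = C(4,0) · 2^(4-0) = 1 · 16 = 16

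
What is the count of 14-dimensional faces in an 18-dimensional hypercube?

An n-cube has C(n,k)·2^(n-k) k-faces. Here C(18,14)·2^4 = 3060·16 = 48960.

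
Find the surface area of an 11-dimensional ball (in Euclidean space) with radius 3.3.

The surface area of an n-ball is 2π^(n/2) r^(n-1) / Γ(n/2). For n=11, r=3.3: 3.17422e+06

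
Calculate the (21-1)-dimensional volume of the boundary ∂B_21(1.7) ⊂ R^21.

|∂B_21(1.7)| ≈ 11905.4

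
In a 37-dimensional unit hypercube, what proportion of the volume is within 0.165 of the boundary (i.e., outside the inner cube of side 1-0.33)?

Shell fraction = 1 - (1-0.33)^37 ≈ 0.9999996329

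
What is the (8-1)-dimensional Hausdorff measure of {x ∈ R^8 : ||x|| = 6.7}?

S_8(6.7) = 2·π^(8/2)·(6.7)^7 / Γ(8/2) ≈ 1.96789e+07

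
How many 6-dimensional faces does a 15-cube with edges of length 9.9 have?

Number of 6-faces = C(15,6) · 2^(15-6) = 5005 · 512 = 2562560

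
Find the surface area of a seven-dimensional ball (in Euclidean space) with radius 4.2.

S_7(4.2) = 2·π^(7/2)·(4.2)^6 / Γ(7/2) ≈ 181541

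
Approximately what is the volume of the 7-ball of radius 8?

V_7(8) = π^(7/2) · (8)^7 / Γ(7/2 + 1) = 33554432·π^3/105 ≈ 9.90855e+06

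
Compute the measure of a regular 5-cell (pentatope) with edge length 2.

Volume = 2^4 · √(5/2^4) / 4! ≈ 0.372678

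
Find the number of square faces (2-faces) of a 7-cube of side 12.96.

Number of 2-faces = C(7,2) · 2^(7-2) = 21 · 32 = 672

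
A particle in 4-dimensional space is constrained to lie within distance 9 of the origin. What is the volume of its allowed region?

The n-ball volume is π^(n/2)·r^n/Γ(n/2+1). With n=4, r=9: V = 6561·π^2/2 ≈ 32377.2.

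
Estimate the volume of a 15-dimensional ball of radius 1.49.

V_15(1.49) = π^(15/2) · (1.49)^15 / Γ(15/2 + 1) ≈ 151.086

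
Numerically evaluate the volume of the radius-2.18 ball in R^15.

V_15(2.18) = π^(15/2) · (2.18)^15 / Γ(15/2 + 1) ≈ 45527.9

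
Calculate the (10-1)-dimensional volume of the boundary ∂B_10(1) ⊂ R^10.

The surface area of an n-ball is 2π^(n/2) r^(n-1) / Γ(n/2). For n=10, r=1: π^5/12 ≈ 25.5016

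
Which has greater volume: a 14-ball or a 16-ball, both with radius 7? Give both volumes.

V_14(7) ≈ 4.06435e+11. V_16(7) ≈ 7.82073e+12. The 16-ball is larger.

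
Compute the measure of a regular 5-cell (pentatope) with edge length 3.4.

Volume = 3.4^4 · √(5/2^4) / 4! ≈ 3.11264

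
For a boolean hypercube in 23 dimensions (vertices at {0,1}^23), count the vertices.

Number of vertices = 2^23 = 8388608.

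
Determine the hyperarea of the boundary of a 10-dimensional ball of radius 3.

|∂B_10(3)| = 6561·π^5/4 ≈ 501949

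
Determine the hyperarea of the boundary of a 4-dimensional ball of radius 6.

S_4(6) = 2·π^(4/2)·(6)^3 / Γ(4/2) = 432·π^2 ≈ 4263.67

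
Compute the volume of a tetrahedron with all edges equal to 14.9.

Volume = (√2/12) · 14.9³ = 389.846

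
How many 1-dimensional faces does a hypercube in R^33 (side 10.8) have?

Choose 1 of 33 axes to span the face (C(33,1) = 33 ways), then fix each of the remaining 32 coordinates at one of its two extreme values (2^32 = 4294967296 ways): 33·4294967296 = 141733920768.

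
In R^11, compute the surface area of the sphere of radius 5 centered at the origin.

S = n·V_n(r)/r = 11·V_11(5)/5 (volume-to-surface relation), giving 125000000·π^5/189 ≈ 2.02394e+08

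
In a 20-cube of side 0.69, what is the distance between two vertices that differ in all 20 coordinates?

||(0.69,0.69,...,0.69)|| = √(20)·0.69 ≈ 3.08577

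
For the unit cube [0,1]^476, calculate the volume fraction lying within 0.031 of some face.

1 - (1 - 2·0.031)^476 = 1 - 0.938^476 ≈ 1 - 5.869e-14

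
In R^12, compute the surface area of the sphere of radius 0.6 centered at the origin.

S = n·V_n(r)/r = 12·V_12(0.6)/0.6 (volume-to-surface relation), giving 0.0581315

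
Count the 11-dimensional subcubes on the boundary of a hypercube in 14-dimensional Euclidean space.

f_11(14-cube) = (14 choose 11) · 2^3 = 2912.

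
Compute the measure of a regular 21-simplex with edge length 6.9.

Volume = 6.9^21 · √(22/2^21) / 21! ≈ 2.61748e-05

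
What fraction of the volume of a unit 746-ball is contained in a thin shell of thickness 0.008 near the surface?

1 - (1-0.008)^746 ≈ 0.997501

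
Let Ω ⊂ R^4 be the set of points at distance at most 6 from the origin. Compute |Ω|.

The n-ball volume is π^(n/2)·r^n/Γ(n/2+1). With n=4, r=6: V = 648·π^2 ≈ 6395.5.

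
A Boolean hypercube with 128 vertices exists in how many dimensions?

The n-cube has 2^n vertices, and 128 = 2^7, so n = 7.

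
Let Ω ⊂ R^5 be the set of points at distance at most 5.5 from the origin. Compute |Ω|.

V_5(5.5) = π^(5/2) · (5.5)^5 / Γ(5/2 + 1) = 161051·π^2/60 ≈ 26491.8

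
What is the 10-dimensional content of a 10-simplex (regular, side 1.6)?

For a regular n-simplex with edge a, V = (a^n / n!)·√((n+1)/2^n). With a=1.6, n=10: V ≈ 3.14039e-06.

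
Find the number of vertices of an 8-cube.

An n-cube has 2^n vertices; for n = 8 that is 2^8 = 256.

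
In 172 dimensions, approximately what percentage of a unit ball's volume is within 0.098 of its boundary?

1 - (1-0.098)^172 ≈ 0.9999999803 ≈ 99.999998%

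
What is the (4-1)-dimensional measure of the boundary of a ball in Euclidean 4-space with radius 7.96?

S = n·V_n(r)/r = 4·V_4(7.96)/7.96 (volume-to-surface relation), giving 9955.63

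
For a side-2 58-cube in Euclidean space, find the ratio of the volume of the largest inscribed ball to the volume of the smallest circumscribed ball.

The radii are 2/2 and 2√58/2, so the volume ratio is (1/√58)^58 = 58^{-58/2} ≈ 7.25418e-52.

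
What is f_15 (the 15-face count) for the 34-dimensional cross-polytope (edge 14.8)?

Each 15-face is the convex hull of 16 vertices, one chosen as ±e_i from each of 16 distinct axes: 2^16·C(34,16) = 144438816276480.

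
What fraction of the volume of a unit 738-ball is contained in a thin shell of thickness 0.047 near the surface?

Shell fraction = 1 - (1-0.047)^738 ≈ 1 - 3.72e-16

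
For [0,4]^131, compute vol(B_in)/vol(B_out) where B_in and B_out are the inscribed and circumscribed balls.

V_in/V_out = n^(-n/2) = 131^(-131/2) ≈ 2.0832e-139.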